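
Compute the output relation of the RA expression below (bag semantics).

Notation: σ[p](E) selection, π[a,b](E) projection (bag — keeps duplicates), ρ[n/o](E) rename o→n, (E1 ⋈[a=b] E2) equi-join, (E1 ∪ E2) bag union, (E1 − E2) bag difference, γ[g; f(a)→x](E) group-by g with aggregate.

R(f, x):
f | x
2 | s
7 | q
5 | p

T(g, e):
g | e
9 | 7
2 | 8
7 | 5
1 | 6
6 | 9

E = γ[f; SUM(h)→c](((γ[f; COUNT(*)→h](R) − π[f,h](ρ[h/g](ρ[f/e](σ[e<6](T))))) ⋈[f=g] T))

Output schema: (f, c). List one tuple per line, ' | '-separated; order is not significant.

Per-node cardinality:
  R → 3
  γ[f; COUNT(*)→h](R) → 3
  T → 5
  σ[e<6](T) → 1
  ρ[f/e](σ[e<6](T)) → 1
  ρ[h/g](ρ[f/e](σ[e<6](T))) → 1
  π[f,h](ρ[h/g](ρ[f/e](σ[e<6](T)))) → 1
  (γ[f; COUNT(*)→h](R) − π[f,h](ρ[h/g](ρ[f/e](σ[e<6](T))))) → 3
  T → 5
  ((γ[f; COUNT(*)→h](R) − π[f,h](ρ[h/g](ρ[f/e](σ[e<6](T))))) ⋈[f=g] T) → 2
  γ[f; SUM(h)→c](((γ[f; COUNT(*)→h](R) − π[f,h](ρ[h/g](ρ[f/e](σ[e<6](T))))) ⋈[f=g] T)) → 2

== RESULT ==
f | c
2 | 1
7 | 1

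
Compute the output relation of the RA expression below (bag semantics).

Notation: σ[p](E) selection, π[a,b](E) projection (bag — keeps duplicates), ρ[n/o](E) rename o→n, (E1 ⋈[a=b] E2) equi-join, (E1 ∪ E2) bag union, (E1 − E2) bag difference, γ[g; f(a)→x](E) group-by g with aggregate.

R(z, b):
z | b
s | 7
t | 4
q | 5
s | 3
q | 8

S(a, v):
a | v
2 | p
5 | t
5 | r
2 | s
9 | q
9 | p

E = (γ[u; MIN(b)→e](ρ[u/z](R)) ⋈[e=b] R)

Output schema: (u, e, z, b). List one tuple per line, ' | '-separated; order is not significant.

Per-node cardinality:
  R → 5
  ρ[u/z](R) → 5
  γ[u; MIN(b)→e](ρ[u/z](R)) → 3
  R → 5
  (γ[u; MIN(b)→e](ρ[u/z](R)) ⋈[e=b] R) → 3

== RESULT ==
u | e | z | b
q | 5 | q | 5
s | 3 | s | 3
t | 4 | t | 4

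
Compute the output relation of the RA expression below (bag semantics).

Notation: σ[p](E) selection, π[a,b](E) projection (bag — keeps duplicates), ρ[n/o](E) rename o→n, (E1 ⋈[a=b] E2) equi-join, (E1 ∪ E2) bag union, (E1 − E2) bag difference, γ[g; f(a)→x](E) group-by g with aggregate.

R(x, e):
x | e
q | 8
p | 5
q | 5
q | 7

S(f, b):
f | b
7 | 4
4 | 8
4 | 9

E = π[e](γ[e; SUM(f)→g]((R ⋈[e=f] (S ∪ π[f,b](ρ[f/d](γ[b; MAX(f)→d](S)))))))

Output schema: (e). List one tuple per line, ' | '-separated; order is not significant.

Row counts bottom-up:
  R → 4
  S → 3
  S → 3
  γ[b; MAX(f)→d](S) → 3
  ρ[f/d](γ[b; MAX(f)→d](S)) → 3
  π[f,b](ρ[f/d](γ[b; MAX(f)→d](S))) → 3
  (S ∪ π[f,b](ρ[f/d](γ[b; MAX(f)→d](S)))) → 6
  (R ⋈[e=f] (S ∪ π[f,b](ρ[f/d](γ[b; MAX(f)→d](S))))) → 2
  γ[e; SUM(f)→g]((R ⋈[e=f] (S ∪ π[f,b](ρ[f/d](γ[b; MAX(f)→d](S)))))) → 1
  π[e](γ[e; SUM(f)→g]((R ⋈[e=f] (S ∪ π[f,b](ρ[f/d](γ[b; MAX(f)→d](S))))))) → 1

== RESULT ==
e
7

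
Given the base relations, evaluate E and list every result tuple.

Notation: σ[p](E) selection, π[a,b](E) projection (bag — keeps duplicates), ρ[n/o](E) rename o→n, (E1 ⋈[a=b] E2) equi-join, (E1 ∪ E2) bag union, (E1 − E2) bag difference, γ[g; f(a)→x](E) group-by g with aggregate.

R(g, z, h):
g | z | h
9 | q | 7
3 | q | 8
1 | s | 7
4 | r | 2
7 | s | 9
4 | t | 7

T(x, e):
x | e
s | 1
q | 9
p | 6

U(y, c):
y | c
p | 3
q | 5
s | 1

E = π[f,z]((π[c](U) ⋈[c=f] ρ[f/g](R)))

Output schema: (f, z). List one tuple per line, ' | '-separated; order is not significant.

Per-node cardinality:
  U → 3
  π[c](U) → 3
  R → 6
  ρ[f/g](R) → 6
  (π[c](U) ⋈[c=f] ρ[f/g](R)) → 2
  π[f,z]((π[c](U) ⋈[c=f] ρ[f/g](R))) → 2

== RESULT ==
f | z
1 | s
3 | q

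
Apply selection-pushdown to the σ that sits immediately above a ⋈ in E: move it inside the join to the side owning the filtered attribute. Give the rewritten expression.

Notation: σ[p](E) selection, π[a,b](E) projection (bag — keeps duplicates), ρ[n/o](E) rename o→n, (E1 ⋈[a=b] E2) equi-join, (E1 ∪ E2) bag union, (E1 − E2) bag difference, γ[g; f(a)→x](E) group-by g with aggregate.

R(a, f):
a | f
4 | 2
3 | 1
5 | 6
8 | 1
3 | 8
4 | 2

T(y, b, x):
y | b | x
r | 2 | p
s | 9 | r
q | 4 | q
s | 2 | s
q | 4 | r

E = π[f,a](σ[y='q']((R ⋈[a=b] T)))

σ filters on y, owned by the right side.
E' = π[f,a]((R ⋈[a=b] σ[y='q'](T)))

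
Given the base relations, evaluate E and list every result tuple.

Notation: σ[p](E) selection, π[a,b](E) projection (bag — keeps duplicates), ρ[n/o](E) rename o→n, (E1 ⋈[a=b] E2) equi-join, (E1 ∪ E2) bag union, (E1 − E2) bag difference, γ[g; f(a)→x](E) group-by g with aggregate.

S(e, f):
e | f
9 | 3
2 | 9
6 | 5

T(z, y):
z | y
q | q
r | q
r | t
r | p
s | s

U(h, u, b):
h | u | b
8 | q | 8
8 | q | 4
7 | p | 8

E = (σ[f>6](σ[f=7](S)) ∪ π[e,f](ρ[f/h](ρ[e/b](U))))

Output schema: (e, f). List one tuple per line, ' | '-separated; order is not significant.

Row counts bottom-up:
  S → 3
  σ[f=7](S) → 0
  σ[f>6](σ[f=7](S)) → 0
  U → 3
  ρ[e/b](U) → 3
  ρ[f/h](ρ[e/b](U)) → 3
  π[e,f](ρ[f/h](ρ[e/b](U))) → 3
  (σ[f>6](σ[f=7](S)) ∪ π[e,f](ρ[f/h](ρ[e/b](U)))) → 3

== RESULT ==
e | f
4 | 8
8 | 7
8 | 8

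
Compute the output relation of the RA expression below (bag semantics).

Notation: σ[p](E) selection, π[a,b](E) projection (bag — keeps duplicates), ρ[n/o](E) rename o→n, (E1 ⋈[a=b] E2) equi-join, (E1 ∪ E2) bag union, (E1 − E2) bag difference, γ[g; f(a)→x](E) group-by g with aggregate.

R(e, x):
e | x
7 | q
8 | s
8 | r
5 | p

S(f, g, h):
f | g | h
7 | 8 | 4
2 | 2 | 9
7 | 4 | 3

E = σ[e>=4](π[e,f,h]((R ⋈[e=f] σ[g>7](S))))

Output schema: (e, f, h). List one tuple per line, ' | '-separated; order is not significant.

Per-node cardinality:
  R → 4
  S → 3
  σ[g>7](S) → 1
  (R ⋈[e=f] σ[g>7](S)) → 1
  π[e,f,h]((R ⋈[e=f] σ[g>7](S))) → 1
  σ[e>=4](π[e,f,h]((R ⋈[e=f] σ[g>7](S)))) → 1

== RESULT ==
e | f | h
7 | 7 | 4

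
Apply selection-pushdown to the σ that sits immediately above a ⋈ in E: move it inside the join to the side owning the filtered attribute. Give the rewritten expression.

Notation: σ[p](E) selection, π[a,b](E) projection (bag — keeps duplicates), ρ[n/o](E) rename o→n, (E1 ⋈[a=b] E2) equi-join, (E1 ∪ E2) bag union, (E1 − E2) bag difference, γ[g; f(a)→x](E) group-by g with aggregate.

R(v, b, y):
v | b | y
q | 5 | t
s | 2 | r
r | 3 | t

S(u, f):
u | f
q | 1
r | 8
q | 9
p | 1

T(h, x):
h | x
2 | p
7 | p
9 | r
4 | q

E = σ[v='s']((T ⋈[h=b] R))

σ filters on v, owned by the right side.
E' = (T ⋈[h=b] σ[v='s'](R))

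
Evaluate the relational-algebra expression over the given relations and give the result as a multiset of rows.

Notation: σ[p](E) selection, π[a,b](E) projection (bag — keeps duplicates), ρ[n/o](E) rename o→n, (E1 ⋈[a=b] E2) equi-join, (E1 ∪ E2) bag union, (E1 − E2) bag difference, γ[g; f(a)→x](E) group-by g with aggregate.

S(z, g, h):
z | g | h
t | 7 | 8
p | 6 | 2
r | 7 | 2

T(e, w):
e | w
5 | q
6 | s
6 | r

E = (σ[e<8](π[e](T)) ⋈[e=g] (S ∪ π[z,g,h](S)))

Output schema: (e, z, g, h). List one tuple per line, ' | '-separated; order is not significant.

Per-node cardinality:
  T → 3
  π[e](T) → 3
  σ[e<8](π[e](T)) → 3
  S → 3
  S → 3
  π[z,g,h](S) → 3
  (S ∪ π[z,g,h](S)) → 6
  (σ[e<8](π[e](T)) ⋈[e=g] (S ∪ π[z,g,h](S))) → 4

== RESULT ==
e | z | g | h
6 | p | 6 | 2
6 | p | 6 | 2
6 | p | 6 | 2
6 | p | 6 | 2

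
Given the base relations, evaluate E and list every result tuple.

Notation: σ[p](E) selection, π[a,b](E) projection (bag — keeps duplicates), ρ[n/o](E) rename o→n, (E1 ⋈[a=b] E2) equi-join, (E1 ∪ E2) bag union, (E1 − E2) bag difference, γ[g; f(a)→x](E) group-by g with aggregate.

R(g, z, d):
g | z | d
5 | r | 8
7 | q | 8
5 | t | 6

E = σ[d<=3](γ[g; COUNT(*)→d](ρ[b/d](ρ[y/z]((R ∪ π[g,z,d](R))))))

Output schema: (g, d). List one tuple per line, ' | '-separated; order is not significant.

Per-node cardinality:
  R → 3
  R → 3
  π[g,z,d](R) → 3
  (R ∪ π[g,z,d](R)) → 6
  ρ[y/z]((R ∪ π[g,z,d](R))) → 6
  ρ[b/d](ρ[y/z]((R ∪ π[g,z,d](R)))) → 6
  γ[g; COUNT(*)→d](ρ[b/d](ρ[y/z]((R ∪ π[g,z,d](R))))) → 2
  σ[d<=3](γ[g; COUNT(*)→d](ρ[b/d](ρ[y/z]((R ∪ π[g,z,d](R)))))) → 1

== RESULT ==
g | d
7 | 2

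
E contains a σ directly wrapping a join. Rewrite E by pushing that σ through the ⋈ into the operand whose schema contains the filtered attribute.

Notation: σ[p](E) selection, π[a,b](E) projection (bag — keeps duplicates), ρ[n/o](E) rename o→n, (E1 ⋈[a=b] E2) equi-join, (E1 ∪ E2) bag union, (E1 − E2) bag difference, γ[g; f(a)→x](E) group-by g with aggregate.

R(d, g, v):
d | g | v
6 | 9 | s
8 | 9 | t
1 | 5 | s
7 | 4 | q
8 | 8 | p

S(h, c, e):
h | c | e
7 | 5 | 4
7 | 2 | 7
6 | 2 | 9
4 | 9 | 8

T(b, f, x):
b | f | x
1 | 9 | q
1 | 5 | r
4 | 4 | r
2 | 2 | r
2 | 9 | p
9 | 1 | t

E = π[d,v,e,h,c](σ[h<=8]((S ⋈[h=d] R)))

σ filters on h, owned by the left side.
E' = π[d,v,e,h,c]((σ[h<=8](S) ⋈[h=d] R))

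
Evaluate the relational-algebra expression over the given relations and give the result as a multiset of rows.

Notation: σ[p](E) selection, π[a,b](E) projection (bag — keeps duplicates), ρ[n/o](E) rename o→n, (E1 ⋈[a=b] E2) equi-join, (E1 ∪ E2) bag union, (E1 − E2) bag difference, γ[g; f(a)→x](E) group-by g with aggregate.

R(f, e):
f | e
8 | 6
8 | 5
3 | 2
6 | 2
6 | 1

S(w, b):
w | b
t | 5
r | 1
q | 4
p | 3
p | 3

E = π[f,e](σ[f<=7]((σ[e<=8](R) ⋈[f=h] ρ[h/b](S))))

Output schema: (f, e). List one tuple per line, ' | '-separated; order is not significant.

Stepwise |·|:
  R → 5
  σ[e<=8](R) → 5
  S → 5
  ρ[h/b](S) → 5
  (σ[e<=8](R) ⋈[f=h] ρ[h/b](S)) → 2
  σ[f<=7]((σ[e<=8](R) ⋈[f=h] ρ[h/b](S))) → 2
  π[f,e](σ[f<=7]((σ[e<=8](R) ⋈[f=h] ρ[h/b](S)))) → 2

== RESULT ==
f | e
3 | 2
3 | 2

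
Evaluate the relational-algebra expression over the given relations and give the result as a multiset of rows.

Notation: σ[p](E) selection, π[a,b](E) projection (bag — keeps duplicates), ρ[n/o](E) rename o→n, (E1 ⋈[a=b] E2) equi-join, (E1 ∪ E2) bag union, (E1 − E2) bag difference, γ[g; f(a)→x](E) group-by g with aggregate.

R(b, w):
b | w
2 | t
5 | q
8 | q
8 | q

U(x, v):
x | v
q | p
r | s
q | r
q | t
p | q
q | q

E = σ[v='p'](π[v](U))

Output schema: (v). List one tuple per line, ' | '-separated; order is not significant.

Subexpression sizes:
  U → 6
  π[v](U) → 6
  σ[v='p'](π[v](U)) → 1

== RESULT ==
v
p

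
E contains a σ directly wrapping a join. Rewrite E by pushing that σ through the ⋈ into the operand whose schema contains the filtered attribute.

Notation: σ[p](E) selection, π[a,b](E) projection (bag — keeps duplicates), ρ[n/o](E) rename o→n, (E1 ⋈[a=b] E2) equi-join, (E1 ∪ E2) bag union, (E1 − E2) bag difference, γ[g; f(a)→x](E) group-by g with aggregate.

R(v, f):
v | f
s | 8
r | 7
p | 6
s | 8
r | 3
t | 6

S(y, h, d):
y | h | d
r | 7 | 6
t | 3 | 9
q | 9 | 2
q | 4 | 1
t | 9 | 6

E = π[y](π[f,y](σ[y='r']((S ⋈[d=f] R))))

σ filters on y, owned by the left side.
E' = π[y](π[f,y]((σ[y='r'](S) ⋈[d=f] R)))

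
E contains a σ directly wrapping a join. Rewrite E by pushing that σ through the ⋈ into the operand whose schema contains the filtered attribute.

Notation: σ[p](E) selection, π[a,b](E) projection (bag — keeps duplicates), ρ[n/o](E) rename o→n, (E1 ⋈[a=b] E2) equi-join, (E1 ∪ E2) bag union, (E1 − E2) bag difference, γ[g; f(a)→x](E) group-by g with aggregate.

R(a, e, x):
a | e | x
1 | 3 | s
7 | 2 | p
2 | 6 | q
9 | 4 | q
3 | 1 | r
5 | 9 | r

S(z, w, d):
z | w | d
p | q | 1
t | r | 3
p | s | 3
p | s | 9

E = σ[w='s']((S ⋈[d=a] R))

σ filters on w, owned by the left side.
E' = (σ[w='s'](S) ⋈[d=a] R)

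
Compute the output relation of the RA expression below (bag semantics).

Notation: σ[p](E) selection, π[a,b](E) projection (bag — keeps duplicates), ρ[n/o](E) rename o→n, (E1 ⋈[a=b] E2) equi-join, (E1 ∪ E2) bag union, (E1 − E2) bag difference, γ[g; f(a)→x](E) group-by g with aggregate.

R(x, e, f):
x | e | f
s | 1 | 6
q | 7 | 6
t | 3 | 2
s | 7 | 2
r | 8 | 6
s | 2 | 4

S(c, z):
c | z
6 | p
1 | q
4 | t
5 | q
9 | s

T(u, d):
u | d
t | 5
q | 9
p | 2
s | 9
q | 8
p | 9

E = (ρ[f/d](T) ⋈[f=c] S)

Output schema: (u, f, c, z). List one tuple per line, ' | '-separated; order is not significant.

Row counts bottom-up:
  T → 6
  ρ[f/d](T) → 6
  S → 5
  (ρ[f/d](T) ⋈[f=c] S) → 4

== RESULT ==
u | f | c | z
p | 9 | 9 | s
q | 9 | 9 | s
s | 9 | 9 | s
t | 5 | 5 | q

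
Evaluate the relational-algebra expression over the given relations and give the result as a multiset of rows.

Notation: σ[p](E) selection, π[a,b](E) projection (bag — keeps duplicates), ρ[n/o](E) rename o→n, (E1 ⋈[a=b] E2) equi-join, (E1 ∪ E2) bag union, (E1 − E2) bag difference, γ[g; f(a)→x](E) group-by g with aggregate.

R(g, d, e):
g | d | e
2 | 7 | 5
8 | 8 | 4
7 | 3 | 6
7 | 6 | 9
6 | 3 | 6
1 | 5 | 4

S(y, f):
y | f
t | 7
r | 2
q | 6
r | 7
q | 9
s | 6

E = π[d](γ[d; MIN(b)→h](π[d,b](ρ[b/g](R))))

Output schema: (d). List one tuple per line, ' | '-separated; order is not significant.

Subexpression sizes:
  R → 6
  ρ[b/g](R) → 6
  π[d,b](ρ[b/g](R)) → 6
  γ[d; MIN(b)→h](π[d,b](ρ[b/g](R))) → 5
  π[d](γ[d; MIN(b)→h](π[d,b](ρ[b/g](R)))) → 5

== RESULT ==
d
3
5
6
7
8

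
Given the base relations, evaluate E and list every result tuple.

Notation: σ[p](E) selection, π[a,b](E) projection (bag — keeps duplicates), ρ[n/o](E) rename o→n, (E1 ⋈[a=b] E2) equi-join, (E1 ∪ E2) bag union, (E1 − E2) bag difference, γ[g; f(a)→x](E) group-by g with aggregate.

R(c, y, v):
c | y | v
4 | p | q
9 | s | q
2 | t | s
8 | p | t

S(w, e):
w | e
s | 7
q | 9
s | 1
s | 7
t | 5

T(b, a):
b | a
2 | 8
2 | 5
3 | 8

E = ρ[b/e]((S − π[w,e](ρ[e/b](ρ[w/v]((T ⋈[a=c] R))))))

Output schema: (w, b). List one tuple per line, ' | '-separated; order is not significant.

Stepwise |·|:
  S → 5
  T → 3
  R → 4
  (T ⋈[a=c] R) → 2
  ρ[w/v]((T ⋈[a=c] R)) → 2
  ρ[e/b](ρ[w/v]((T ⋈[a=c] R))) → 2
  π[w,e](ρ[e/b](ρ[w/v]((T ⋈[a=c] R)))) → 2
  (S − π[w,e](ρ[e/b](ρ[w/v]((T ⋈[a=c] R))))) → 5
  ρ[b/e]((S − π[w,e](ρ[e/b](ρ[w/v]((T ⋈[a=c] R)))))) → 5

== RESULT ==
w | b
q | 9
s | 1
s | 7
s | 7
t | 5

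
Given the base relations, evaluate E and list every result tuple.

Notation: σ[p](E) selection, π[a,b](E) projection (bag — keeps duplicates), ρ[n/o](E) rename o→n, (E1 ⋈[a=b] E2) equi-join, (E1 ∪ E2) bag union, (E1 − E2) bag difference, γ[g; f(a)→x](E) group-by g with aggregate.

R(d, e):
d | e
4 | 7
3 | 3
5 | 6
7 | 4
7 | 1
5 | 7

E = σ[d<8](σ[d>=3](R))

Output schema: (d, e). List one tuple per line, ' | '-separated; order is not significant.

Per-node cardinality:
  R → 6
  σ[d>=3](R) → 6
  σ[d<8](σ[d>=3](R)) → 6

== RESULT ==
d | e
3 | 3
4 | 7
5 | 6
5 | 7
7 | 1
7 | 4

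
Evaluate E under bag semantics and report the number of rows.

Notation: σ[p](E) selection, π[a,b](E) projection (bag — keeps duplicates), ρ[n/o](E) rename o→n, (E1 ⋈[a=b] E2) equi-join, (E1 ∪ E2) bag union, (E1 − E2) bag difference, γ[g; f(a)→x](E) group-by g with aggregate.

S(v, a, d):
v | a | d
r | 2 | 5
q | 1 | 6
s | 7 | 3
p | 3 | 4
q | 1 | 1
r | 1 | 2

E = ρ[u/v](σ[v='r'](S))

Per-node cardinality:
  S → 6
  σ[v='r'](S) → 2
  ρ[u/v](σ[v='r'](S)) → 2

|E| = 2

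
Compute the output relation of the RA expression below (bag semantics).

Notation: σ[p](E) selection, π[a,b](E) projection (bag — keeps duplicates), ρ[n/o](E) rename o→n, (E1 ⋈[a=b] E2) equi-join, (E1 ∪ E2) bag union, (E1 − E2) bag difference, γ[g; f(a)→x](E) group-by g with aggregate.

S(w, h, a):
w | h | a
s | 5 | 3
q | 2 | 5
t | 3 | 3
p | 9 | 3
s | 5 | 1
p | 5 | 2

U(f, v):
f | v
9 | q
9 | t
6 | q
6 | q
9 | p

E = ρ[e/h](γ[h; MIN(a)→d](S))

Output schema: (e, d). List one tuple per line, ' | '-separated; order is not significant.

Per-node cardinality:
  S → 6
  γ[h; MIN(a)→d](S) → 4
  ρ[e/h](γ[h; MIN(a)→d](S)) → 4

== RESULT ==
e | d
2 | 5
3 | 3
5 | 1
9 | 3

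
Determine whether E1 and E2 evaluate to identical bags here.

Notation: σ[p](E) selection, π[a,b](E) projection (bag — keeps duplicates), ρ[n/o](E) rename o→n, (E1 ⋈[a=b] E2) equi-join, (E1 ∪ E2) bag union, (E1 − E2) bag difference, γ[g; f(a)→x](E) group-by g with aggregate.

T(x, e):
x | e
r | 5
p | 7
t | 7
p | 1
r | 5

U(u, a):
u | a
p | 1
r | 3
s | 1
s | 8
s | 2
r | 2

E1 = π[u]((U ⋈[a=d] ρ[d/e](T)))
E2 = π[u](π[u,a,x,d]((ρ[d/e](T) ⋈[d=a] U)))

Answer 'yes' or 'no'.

E1 subexpression sizes:
  U → 6
  T → 5
  ρ[d/e](T) → 5
  (U ⋈[a=d] ρ[d/e](T)) → 2
  π[u]((U ⋈[a=d] ρ[d/e](T))) → 2
E2 subexpression sizes:
  T → 5
  ρ[d/e](T) → 5
  U → 6
  (ρ[d/e](T) ⋈[d=a] U) → 2
  π[u,a,x,d]((ρ[d/e](T) ⋈[d=a] U)) → 2
  π[u](π[u,a,x,d]((ρ[d/e](T) ⋈[d=a] U))) → 2

E1 and E2 produce the same multiset:
u
p
s

yes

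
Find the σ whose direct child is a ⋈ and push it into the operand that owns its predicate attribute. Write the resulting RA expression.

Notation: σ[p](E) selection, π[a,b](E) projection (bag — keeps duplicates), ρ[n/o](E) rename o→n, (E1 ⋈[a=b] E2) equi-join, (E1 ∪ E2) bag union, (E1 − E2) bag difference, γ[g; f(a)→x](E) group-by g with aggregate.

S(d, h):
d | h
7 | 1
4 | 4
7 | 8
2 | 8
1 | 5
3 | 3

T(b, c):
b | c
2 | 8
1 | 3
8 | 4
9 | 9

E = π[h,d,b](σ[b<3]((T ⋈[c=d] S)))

σ filters on b, owned by the left side.
E' = π[h,d,b]((σ[b<3](T) ⋈[c=d] S))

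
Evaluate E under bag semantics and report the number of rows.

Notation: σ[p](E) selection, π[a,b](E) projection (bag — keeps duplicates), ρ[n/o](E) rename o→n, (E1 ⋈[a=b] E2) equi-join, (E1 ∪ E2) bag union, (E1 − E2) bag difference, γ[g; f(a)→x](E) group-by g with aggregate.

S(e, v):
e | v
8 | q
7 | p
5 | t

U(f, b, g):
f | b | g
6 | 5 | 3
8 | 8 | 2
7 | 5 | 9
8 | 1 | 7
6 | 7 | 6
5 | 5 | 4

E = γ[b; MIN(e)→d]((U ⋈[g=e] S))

Per-node cardinality:
  U → 6
  S → 3
  (U ⋈[g=e] S) → 1
  γ[b; MIN(e)→d]((U ⋈[g=e] S)) → 1

|E| = 1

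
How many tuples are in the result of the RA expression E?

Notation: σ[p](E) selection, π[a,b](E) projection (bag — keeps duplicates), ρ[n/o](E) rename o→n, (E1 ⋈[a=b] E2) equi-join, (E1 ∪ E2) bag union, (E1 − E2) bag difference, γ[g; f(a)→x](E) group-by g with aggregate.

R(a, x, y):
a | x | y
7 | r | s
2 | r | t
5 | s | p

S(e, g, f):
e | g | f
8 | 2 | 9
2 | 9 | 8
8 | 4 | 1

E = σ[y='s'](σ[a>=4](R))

Subexpression sizes:
  R → 3
  σ[a>=4](R) → 2
  σ[y='s'](σ[a>=4](R)) → 1

|E| = 1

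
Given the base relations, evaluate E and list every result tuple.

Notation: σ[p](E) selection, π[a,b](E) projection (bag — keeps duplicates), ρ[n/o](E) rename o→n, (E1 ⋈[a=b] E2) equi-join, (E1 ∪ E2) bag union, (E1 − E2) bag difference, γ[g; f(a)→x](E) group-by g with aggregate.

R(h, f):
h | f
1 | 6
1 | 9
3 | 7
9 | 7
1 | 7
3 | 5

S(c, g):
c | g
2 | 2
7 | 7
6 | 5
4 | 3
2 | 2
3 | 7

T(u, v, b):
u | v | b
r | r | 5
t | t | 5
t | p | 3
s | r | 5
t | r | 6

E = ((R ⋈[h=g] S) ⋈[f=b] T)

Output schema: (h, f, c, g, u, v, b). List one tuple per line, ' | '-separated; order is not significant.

Row counts bottom-up:
  R → 6
  S → 6
  (R ⋈[h=g] S) → 2
  T → 5
  ((R ⋈[h=g] S) ⋈[f=b] T) → 3

== RESULT ==
h | f | c | g | u | v | b
3 | 5 | 4 | 3 | r | r | 5
3 | 5 | 4 | 3 | s | r | 5
3 | 5 | 4 | 3 | t | t | 5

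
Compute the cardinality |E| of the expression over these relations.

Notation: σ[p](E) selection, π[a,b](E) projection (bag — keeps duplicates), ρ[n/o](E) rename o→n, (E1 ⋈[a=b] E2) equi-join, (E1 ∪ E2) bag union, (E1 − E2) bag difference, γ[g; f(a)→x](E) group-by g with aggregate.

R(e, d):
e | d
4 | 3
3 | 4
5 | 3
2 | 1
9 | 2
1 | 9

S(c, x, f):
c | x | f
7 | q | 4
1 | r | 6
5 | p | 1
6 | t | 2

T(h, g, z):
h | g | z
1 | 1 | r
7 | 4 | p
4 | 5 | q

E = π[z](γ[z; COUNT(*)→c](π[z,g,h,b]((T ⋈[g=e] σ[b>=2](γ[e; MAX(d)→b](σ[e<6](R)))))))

Stepwise |·|:
  T → 3
  R → 6
  σ[e<6](R) → 5
  γ[e; MAX(d)→b](σ[e<6](R)) → 5
  σ[b>=2](γ[e; MAX(d)→b](σ[e<6](R))) → 4
  (T ⋈[g=e] σ[b>=2](γ[e; MAX(d)→b](σ[e<6](R)))) → 3
  π[z,g,h,b]((T ⋈[g=e] σ[b>=2](γ[e; MAX(d)→b](σ[e<6](R))))) → 3
  γ[z; COUNT(*)→c](π[z,g,h,b]((T ⋈[g=e] σ[b>=2](γ[e; MAX(d)→b](σ[e<6](R)))))) → 3
  π[z](γ[z; COUNT(*)→c](π[z,g,h,b]((T ⋈[g=e] σ[b>=2](γ[e; MAX(d)→b](σ[e<6](R))))))) → 3

|E| = 3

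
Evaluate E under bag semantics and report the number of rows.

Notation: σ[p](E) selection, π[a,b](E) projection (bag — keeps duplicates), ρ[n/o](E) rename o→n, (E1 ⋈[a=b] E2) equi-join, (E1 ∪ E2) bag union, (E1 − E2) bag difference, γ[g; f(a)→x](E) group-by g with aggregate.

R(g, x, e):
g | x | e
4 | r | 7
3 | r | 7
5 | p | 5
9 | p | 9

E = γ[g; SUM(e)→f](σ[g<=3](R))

Per-node cardinality:
  R → 4
  σ[g<=3](R) → 1
  γ[g; SUM(e)→f](σ[g<=3](R)) → 1

|E| = 1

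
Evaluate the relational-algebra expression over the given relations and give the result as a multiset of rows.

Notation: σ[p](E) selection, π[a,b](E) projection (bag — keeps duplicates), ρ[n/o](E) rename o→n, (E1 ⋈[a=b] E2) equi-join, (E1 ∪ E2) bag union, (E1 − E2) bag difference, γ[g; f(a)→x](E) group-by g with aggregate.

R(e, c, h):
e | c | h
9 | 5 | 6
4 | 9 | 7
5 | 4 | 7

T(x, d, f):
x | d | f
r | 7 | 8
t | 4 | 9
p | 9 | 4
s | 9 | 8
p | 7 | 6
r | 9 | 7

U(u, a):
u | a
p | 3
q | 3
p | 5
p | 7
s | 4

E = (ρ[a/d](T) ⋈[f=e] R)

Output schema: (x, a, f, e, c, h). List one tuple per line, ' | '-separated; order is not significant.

Row counts bottom-up:
  T → 6
  ρ[a/d](T) → 6
  R → 3
  (ρ[a/d](T) ⋈[f=e] R) → 2

== RESULT ==
x | a | f | e | c | h
p | 9 | 4 | 4 | 9 | 7
t | 4 | 9 | 9 | 5 | 6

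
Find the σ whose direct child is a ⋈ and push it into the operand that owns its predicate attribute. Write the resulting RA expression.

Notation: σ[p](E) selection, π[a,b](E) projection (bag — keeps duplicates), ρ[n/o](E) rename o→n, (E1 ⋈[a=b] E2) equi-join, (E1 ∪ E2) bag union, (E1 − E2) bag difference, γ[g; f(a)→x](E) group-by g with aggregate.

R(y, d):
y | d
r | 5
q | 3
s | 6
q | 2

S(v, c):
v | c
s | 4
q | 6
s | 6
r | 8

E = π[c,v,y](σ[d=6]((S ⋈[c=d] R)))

σ filters on d, owned by the right side.
E' = π[c,v,y]((S ⋈[c=d] σ[d=6](R)))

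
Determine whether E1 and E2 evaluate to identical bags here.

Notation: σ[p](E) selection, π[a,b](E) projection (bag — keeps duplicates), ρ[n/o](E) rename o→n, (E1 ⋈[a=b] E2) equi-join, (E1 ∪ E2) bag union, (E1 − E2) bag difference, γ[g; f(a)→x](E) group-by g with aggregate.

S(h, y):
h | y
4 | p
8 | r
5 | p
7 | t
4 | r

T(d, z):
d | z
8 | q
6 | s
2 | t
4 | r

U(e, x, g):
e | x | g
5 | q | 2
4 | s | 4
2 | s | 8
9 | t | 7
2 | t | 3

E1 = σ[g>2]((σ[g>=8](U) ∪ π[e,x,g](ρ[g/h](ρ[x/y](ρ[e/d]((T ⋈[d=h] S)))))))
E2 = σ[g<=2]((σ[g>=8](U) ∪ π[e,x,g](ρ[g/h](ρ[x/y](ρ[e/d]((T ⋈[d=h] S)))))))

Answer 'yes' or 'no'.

E1 per-node cardinality:
  U → 5
  σ[g>=8](U) → 1
  T → 4
  S → 5
  (T ⋈[d=h] S) → 3
  ρ[e/d]((T ⋈[d=h] S)) → 3
  ρ[x/y](ρ[e/d]((T ⋈[d=h] S))) → 3
  ρ[g/h](ρ[x/y](ρ[e/d]((T ⋈[d=h] S)))) → 3
  π[e,x,g](ρ[g/h](ρ[x/y](ρ[e/d]((T ⋈[d=h] S))))) → 3
  (σ[g>=8](U) ∪ π[e,x,g](ρ[g/h](ρ[x/y](ρ[e/d]((T ⋈[d=h] S)))))) → 4
  σ[g>2]((σ[g>=8](U) ∪ π[e,x,g](ρ[g/h](ρ[x/y](ρ[e/d]((T ⋈[d=h] S))))))) → 4
E2 per-node cardinality:
  U → 5
  σ[g>=8](U) → 1
  T → 4
  S → 5
  (T ⋈[d=h] S) → 3
  ρ[e/d]((T ⋈[d=h] S)) → 3
  ρ[x/y](ρ[e/d]((T ⋈[d=h] S))) → 3
  ρ[g/h](ρ[x/y](ρ[e/d]((T ⋈[d=h] S)))) → 3
  π[e,x,g](ρ[g/h](ρ[x/y](ρ[e/d]((T ⋈[d=h] S))))) → 3
  (σ[g>=8](U) ∪ π[e,x,g](ρ[g/h](ρ[x/y](ρ[e/d]((T ⋈[d=h] S)))))) → 4
  σ[g<=2]((σ[g>=8](U) ∪ π[e,x,g](ρ[g/h](ρ[x/y](ρ[e/d]((T ⋈[d=h] S))))))) → 0

E1 result:
e | x | g
2 | s | 8
4 | p | 4
4 | r | 4
8 | r | 8
E2 result:
e | x | g
(0 rows)
Witness: (4, 'p', 4) appears 1× in E1 but 0× in E2.

no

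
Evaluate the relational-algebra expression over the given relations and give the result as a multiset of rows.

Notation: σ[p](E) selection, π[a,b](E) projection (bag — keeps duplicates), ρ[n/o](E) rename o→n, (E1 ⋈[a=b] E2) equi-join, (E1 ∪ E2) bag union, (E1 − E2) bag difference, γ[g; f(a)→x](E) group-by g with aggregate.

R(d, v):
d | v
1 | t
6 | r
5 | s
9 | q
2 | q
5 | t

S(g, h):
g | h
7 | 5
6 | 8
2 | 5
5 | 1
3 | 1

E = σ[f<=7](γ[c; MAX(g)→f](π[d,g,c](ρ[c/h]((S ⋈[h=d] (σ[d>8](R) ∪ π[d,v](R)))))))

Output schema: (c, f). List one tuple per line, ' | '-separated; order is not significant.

Subexpression sizes:
  S → 5
  R → 6
  σ[d>8](R) → 1
  R → 6
  π[d,v](R) → 6
  (σ[d>8](R) ∪ π[d,v](R)) → 7
  (S ⋈[h=d] (σ[d>8](R) ∪ π[d,v](R))) → 6
  ρ[c/h]((S ⋈[h=d] (σ[d>8](R) ∪ π[d,v](R)))) → 6
  π[d,g,c](ρ[c/h]((S ⋈[h=d] (σ[d>8](R) ∪ π[d,v](R))))) → 6
  γ[c; MAX(g)→f](π[d,g,c](ρ[c/h]((S ⋈[h=d] (σ[d>8](R) ∪ π[d,v](R)))))) → 2
  σ[f<=7](γ[c; MAX(g)→f](π[d,g,c](ρ[c/h]((S ⋈[h=d] (σ[d>8](R) ∪ π[d,v](R))))))) → 2

== RESULT ==
c | f
1 | 5
5 | 7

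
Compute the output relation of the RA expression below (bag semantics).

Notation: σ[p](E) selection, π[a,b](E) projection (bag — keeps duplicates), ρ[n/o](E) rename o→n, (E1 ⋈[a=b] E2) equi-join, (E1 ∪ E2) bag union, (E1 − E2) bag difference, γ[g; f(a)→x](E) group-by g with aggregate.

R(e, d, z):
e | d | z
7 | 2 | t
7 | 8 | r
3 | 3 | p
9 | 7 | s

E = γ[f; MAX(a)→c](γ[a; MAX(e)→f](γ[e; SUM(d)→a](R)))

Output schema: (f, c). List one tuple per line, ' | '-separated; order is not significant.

Row counts bottom-up:
  R → 4
  γ[e; SUM(d)→a](R) → 3
  γ[a; MAX(e)→f](γ[e; SUM(d)→a](R)) → 3
  γ[f; MAX(a)→c](γ[a; MAX(e)→f](γ[e; SUM(d)→a](R))) → 3

== RESULT ==
f | c
3 | 3
7 | 10
9 | 7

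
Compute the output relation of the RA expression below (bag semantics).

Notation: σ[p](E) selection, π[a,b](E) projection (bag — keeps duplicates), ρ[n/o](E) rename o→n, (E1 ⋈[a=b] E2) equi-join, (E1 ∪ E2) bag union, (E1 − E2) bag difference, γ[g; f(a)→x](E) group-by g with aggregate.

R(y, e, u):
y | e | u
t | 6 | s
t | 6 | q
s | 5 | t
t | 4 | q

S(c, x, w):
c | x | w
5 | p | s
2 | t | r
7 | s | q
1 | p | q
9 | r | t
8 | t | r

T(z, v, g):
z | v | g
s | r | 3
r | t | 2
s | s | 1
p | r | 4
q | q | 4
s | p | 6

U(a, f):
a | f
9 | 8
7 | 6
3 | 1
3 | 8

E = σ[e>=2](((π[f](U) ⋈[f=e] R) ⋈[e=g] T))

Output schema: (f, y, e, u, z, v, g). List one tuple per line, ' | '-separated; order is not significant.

Stepwise |·|:
  U → 4
  π[f](U) → 4
  R → 4
  (π[f](U) ⋈[f=e] R) → 2
  T → 6
  ((π[f](U) ⋈[f=e] R) ⋈[e=g] T) → 2
  σ[e>=2](((π[f](U) ⋈[f=e] R) ⋈[e=g] T)) → 2

== RESULT ==
f | y | e | u | z | v | g
6 | t | 6 | q | s | p | 6
6 | t | 6 | s | s | p | 6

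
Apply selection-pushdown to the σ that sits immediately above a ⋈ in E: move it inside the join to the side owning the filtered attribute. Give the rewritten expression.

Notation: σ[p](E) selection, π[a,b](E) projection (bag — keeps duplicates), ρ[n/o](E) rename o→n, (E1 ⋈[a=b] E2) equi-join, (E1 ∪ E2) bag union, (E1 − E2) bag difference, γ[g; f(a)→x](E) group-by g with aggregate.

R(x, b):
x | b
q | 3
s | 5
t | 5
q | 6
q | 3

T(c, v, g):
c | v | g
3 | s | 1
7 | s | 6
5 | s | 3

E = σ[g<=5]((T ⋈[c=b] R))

σ filters on g, owned by the left side.
E' = (σ[g<=5](T) ⋈[c=b] R)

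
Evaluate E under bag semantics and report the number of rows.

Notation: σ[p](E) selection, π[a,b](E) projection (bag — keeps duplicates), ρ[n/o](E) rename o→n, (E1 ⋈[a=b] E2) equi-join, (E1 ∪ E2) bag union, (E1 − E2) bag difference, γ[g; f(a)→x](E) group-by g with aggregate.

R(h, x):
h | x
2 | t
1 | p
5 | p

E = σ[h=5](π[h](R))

Subexpression sizes:
  R → 3
  π[h](R) → 3
  σ[h=5](π[h](R)) → 1

|E| = 1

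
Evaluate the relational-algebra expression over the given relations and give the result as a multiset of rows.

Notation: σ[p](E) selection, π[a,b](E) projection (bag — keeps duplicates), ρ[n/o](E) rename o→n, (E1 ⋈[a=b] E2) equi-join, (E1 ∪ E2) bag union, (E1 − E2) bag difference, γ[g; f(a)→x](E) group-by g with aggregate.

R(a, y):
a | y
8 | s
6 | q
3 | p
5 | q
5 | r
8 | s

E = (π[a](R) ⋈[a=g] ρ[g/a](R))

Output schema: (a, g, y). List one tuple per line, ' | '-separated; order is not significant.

Row counts bottom-up:
  R → 6
  π[a](R) → 6
  R → 6
  ρ[g/a](R) → 6
  (π[a](R) ⋈[a=g] ρ[g/a](R)) → 10

== RESULT ==
a | g | y
3 | 3 | p
5 | 5 | q
5 | 5 | q
5 | 5 | r
5 | 5 | r
6 | 6 | q
8 | 8 | s
8 | 8 | s
8 | 8 | s
8 | 8 | s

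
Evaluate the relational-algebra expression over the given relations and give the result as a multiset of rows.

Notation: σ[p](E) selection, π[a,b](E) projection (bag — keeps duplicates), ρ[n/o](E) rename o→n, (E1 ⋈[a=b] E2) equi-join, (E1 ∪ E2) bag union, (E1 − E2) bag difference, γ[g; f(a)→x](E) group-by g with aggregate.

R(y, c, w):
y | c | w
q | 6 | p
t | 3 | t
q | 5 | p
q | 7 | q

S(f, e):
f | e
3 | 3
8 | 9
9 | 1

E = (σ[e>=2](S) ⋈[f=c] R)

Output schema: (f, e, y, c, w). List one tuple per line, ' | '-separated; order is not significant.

Stepwise |·|:
  S → 3
  σ[e>=2](S) → 2
  R → 4
  (σ[e>=2](S) ⋈[f=c] R) → 1

== RESULT ==
f | e | y | c | w
3 | 3 | t | 3 | t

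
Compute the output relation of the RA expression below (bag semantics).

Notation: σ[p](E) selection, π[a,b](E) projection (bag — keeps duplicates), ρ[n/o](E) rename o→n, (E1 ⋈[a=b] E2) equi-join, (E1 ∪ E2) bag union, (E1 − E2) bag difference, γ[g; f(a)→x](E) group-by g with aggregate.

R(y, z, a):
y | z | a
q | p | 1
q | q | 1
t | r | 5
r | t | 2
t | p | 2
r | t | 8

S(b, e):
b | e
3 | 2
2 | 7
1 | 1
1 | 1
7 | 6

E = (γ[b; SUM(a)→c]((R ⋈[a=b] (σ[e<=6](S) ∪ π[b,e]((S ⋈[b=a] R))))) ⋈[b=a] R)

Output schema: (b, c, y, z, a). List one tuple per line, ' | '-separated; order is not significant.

Per-node cardinality:
  R → 6
  S → 5
  σ[e<=6](S) → 4
  S → 5
  R → 6
  (S ⋈[b=a] R) → 6
  π[b,e]((S ⋈[b=a] R)) → 6
  (σ[e<=6](S) ∪ π[b,e]((S ⋈[b=a] R))) → 10
  (R ⋈[a=b] (σ[e<=6](S) ∪ π[b,e]((S ⋈[b=a] R)))) → 16
  γ[b; SUM(a)→c]((R ⋈[a=b] (σ[e<=6](S) ∪ π[b,e]((S ⋈[b=a] R))))) → 2
  R → 6
  (γ[b; SUM(a)→c]((R ⋈[a=b] (σ[e<=6](S) ∪ π[b,e]((S ⋈[b=a] R))))) ⋈[b=a] R) → 4

== RESULT ==
b | c | y | z | a
1 | 12 | q | p | 1
1 | 12 | q | q | 1
2 | 8 | r | t | 2
2 | 8 | t | p | 2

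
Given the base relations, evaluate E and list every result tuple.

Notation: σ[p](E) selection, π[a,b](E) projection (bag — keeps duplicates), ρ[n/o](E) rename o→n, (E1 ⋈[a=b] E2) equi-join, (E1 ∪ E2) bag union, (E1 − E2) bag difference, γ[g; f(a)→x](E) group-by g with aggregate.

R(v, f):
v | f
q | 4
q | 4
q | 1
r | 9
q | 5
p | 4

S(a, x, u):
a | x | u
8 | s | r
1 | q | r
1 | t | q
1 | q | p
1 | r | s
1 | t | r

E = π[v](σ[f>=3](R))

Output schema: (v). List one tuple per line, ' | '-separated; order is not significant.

Subexpression sizes:
  R → 6
  σ[f>=3](R) → 5
  π[v](σ[f>=3](R)) → 5

== RESULT ==
v
p
q
q
q
r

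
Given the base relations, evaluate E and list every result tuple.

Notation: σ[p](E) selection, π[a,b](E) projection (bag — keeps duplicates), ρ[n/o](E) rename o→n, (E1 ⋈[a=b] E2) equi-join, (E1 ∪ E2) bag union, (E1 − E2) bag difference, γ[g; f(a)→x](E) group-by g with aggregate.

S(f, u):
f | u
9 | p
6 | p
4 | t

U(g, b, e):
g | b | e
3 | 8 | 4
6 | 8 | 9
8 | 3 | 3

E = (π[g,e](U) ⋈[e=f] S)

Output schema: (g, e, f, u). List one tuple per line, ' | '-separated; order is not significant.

Subexpression sizes:
  U → 3
  π[g,e](U) → 3
  S → 3
  (π[g,e](U) ⋈[e=f] S) → 2

== RESULT ==
g | e | f | u
3 | 4 | 4 | t
6 | 9 | 9 | p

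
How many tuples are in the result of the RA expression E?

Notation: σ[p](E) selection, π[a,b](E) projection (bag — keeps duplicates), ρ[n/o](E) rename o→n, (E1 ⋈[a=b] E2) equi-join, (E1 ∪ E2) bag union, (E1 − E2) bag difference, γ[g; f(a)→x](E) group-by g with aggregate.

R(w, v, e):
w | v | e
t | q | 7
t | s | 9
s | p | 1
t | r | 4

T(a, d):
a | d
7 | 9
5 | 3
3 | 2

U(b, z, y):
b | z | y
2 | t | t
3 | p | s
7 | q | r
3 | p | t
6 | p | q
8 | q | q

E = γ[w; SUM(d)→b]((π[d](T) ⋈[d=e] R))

Stepwise |·|:
  T → 3
  π[d](T) → 3
  R → 4
  (π[d](T) ⋈[d=e] R) → 1
  γ[w; SUM(d)→b]((π[d](T) ⋈[d=e] R)) → 1

|E| = 1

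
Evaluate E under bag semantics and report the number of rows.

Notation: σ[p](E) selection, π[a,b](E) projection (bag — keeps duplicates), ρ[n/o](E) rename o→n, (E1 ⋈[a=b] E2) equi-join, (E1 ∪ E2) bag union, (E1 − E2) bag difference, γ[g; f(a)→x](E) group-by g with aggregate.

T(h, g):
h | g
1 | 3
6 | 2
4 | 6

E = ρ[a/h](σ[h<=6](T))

Per-node cardinality:
  T → 3
  σ[h<=6](T) → 3
  ρ[a/h](σ[h<=6](T)) → 3

|E| = 3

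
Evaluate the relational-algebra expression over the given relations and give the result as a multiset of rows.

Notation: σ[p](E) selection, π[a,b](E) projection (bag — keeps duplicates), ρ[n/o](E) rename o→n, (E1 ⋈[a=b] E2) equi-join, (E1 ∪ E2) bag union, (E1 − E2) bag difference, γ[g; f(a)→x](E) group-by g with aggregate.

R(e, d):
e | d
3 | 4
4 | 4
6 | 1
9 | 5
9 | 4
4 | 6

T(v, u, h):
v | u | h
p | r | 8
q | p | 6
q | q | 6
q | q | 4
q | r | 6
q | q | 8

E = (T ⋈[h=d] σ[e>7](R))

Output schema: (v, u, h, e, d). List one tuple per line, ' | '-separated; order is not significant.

Row counts bottom-up:
  T → 6
  R → 6
  σ[e>7](R) → 2
  (T ⋈[h=d] σ[e>7](R)) → 1

== RESULT ==
v | u | h | e | d
q | q | 4 | 9 | 4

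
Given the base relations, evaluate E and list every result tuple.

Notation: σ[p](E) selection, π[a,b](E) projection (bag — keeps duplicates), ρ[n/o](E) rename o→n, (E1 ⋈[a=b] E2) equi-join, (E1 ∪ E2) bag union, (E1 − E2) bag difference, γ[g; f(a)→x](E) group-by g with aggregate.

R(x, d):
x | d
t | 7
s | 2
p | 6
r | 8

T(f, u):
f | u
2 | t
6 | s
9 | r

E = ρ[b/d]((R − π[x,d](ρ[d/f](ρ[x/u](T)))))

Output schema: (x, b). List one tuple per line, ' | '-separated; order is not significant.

Subexpression sizes:
  R → 4
  T → 3
  ρ[x/u](T) → 3
  ρ[d/f](ρ[x/u](T)) → 3
  π[x,d](ρ[d/f](ρ[x/u](T))) → 3
  (R − π[x,d](ρ[d/f](ρ[x/u](T)))) → 4
  ρ[b/d]((R − π[x,d](ρ[d/f](ρ[x/u](T))))) → 4

== RESULT ==
x | b
p | 6
r | 8
s | 2
t | 7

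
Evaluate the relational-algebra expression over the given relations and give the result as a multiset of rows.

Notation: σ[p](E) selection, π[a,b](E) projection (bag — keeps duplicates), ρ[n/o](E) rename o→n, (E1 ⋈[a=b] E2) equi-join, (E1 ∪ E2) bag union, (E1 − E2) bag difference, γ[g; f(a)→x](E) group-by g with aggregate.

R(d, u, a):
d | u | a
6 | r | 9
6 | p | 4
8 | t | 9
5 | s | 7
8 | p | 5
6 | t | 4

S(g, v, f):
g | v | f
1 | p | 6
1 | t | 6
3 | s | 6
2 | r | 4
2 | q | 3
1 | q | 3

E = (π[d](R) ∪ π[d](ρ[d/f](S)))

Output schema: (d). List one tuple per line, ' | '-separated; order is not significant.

Subexpression sizes:
  R → 6
  π[d](R) → 6
  S → 6
  ρ[d/f](S) → 6
  π[d](ρ[d/f](S)) → 6
  (π[d](R) ∪ π[d](ρ[d/f](S))) → 12

== RESULT ==
d
3
3
4
5
6
6
6
6
6
6
8
8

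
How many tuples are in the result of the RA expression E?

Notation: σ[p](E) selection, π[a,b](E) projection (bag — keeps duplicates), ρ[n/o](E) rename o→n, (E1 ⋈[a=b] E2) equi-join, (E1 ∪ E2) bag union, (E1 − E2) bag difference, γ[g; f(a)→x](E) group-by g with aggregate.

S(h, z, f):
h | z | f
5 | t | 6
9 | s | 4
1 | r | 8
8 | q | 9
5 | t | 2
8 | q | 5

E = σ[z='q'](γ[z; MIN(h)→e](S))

Row counts bottom-up:
  S → 6
  γ[z; MIN(h)→e](S) → 4
  σ[z='q'](γ[z; MIN(h)→e](S)) → 1

|E| = 1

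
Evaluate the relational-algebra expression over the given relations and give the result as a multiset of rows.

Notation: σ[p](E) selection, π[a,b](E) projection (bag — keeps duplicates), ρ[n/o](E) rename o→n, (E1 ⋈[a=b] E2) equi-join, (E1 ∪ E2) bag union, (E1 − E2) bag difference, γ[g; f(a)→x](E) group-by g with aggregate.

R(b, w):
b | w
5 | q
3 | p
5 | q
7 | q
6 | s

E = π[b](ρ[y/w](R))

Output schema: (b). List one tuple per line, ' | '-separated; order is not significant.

Stepwise |·|:
  R → 5
  ρ[y/w](R) → 5
  π[b](ρ[y/w](R)) → 5

== RESULT ==
b
3
5
5
6
7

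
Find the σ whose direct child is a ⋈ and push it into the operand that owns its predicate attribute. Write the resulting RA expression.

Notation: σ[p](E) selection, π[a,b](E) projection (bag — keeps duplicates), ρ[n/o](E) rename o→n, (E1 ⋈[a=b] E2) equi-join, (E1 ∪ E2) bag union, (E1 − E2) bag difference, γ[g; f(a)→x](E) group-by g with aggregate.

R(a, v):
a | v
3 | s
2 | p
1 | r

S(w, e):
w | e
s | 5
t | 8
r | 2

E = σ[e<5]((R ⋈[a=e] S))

σ filters on e, owned by the right side.
E' = (R ⋈[a=e] σ[e<5](S))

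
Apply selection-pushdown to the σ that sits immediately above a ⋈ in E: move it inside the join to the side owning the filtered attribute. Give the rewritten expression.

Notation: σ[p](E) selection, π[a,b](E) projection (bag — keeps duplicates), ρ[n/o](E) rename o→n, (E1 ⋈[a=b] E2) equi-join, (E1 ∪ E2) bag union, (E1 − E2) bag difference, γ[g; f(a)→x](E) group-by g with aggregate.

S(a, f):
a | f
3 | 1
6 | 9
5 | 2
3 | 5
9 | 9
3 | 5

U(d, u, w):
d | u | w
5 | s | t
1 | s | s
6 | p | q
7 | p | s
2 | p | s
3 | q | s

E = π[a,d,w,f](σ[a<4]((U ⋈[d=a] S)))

σ filters on a, owned by the right side.
E' = π[a,d,w,f]((U ⋈[d=a] σ[a<4](S)))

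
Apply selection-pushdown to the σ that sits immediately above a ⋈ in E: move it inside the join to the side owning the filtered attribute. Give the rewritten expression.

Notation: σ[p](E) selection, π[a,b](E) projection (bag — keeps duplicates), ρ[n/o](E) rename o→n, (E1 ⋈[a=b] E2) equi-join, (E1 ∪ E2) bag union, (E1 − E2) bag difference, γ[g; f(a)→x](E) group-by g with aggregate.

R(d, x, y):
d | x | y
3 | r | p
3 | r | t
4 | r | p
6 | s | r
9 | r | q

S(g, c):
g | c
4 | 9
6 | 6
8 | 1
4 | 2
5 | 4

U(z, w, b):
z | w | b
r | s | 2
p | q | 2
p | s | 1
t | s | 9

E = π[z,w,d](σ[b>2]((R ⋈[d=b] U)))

σ filters on b, owned by the right side.
E' = π[z,w,d]((R ⋈[d=b] σ[b>2](U)))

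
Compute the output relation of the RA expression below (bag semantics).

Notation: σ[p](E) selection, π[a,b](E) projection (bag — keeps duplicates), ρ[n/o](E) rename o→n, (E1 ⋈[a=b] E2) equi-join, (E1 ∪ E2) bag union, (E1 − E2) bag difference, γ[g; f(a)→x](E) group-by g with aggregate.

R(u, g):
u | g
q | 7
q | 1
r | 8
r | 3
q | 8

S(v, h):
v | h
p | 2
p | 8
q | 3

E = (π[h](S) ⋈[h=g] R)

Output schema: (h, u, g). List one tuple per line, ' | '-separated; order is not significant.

Stepwise |·|:
  S → 3
  π[h](S) → 3
  R → 5
  (π[h](S) ⋈[h=g] R) → 3

== RESULT ==
h | u | g
3 | r | 3
8 | q | 8
8 | r | 8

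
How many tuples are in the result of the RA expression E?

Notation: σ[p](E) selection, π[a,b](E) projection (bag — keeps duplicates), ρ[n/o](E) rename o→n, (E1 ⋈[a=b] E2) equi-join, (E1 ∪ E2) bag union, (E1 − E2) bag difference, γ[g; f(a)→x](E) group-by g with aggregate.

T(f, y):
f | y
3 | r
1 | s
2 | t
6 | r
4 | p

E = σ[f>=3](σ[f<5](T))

Per-node cardinality:
  T → 5
  σ[f<5](T) → 4
  σ[f>=3](σ[f<5](T)) → 2

|E| = 2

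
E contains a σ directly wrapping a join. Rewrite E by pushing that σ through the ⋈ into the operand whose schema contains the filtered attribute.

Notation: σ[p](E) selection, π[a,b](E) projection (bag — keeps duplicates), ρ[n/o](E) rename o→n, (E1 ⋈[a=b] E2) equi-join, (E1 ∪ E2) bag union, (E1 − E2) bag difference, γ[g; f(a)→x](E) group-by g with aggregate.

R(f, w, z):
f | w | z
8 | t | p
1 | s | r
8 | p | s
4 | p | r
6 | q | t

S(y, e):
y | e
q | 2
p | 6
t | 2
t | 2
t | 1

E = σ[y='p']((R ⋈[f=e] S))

σ filters on y, owned by the right side.
E' = (R ⋈[f=e] σ[y='p'](S))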